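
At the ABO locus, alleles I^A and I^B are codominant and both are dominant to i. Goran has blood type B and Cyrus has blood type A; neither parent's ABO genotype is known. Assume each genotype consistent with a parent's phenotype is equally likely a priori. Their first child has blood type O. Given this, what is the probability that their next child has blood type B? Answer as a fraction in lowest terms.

1/4

Possible genotypes: Goran ∈ {I^B I^B, I^B i}; Cyrus ∈ {I^A I^A, I^A i}.
Weight each parental genotype pair by prior × P(type-O child):
  I^B i × I^A i: posterior weight 1; P(next child type B) = 1/4.
Weighted sum = 1/4.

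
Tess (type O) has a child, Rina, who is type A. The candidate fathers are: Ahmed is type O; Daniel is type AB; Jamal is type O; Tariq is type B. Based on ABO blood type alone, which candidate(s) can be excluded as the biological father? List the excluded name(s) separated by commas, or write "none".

Ahmed, Jamal, Tariq

A candidate is excluded only if no genotype consistent with his phenotype could produce a type A child with a type O mother.
Ahmed (type O): no genotype consistent with that phenotype can produce a type-A child with a type-O mother.
Jamal (type O): no genotype consistent with that phenotype can produce a type-A child with a type-O mother.
Tariq (type B): no genotype consistent with that phenotype can produce a type-A child with a type-O mother.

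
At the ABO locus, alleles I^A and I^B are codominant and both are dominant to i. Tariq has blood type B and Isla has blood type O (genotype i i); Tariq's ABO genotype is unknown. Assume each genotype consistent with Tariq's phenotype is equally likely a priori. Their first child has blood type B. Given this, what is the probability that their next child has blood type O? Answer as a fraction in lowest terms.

1/6

Possible genotypes: Tariq ∈ {I^B I^B, I^B i}; Isla ∈ {i i}.
Weight each parental genotype pair by prior × P(type-B child):
  I^B I^B × i i: posterior weight 2/3; P(next child type O) = 0.
  I^B i × i i: posterior weight 1/3; P(next child type O) = 1/2.
Weighted sum = 1/6.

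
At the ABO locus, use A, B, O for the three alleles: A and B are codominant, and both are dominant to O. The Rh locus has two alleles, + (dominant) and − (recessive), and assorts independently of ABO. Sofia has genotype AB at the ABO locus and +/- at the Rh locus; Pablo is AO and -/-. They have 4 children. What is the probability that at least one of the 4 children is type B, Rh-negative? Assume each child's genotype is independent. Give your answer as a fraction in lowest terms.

ABO cross AB × AO → 1/2 A, 1/4 B, 1/4 AB.
Rh cross +/- × -/- → 1/2 Rh+, 1/2 Rh-; so P(type B, Rh-negative) = 1/4 × 1/2 = 1/8 per child.
P(none) = (7/8)^4 = 2401/4096; P(at least one) = 1 − 2401/4096 = 1695/4096.

1695/4096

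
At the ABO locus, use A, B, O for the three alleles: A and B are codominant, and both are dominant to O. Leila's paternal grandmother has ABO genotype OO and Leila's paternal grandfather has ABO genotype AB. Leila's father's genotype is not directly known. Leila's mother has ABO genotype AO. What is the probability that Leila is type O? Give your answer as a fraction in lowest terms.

Leila's father's ABO genotype from OO × AB: 1/2 AO, 1/2 BO.
Crossing each possibility with the mother AO and summing P(type O): 1/2·1/4 + 1/2·1/4 = 1/4.

1/4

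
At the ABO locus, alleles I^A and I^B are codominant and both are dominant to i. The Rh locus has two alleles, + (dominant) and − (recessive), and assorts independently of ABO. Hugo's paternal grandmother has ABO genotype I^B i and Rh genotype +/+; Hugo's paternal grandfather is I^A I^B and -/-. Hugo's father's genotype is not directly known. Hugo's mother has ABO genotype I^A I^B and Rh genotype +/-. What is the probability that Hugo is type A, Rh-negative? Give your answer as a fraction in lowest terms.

Hugo's father's ABO genotype from I^B i × I^A I^B: 1/4 I^A I^B, 1/4 I^A i, 1/4 I^B I^B, 1/4 I^B i.
Crossing each possibility with the mother I^A I^B and summing P(type A): 1/4·1/4 + 1/4·1/2 + 1/4·0 + 1/4·1/4 = 1/4.
Similarly for Rh via the father's Rh distribution: P(Rh-) = 1/4.
Independent loci: 1/4 × 1/4 = 1/16.

1/16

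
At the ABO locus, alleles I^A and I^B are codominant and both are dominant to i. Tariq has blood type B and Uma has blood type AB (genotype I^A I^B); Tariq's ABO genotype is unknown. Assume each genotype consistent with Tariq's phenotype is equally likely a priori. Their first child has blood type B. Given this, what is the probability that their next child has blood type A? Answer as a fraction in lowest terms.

Possible genotypes: Tariq ∈ {I^B I^B, I^B i}; Uma ∈ {I^A I^B}.
Weight each parental genotype pair by prior × P(type-B child):
  I^B I^B × I^A I^B: posterior weight 1/2; P(next child type A) = 0.
  I^B i × I^A I^B: posterior weight 1/2; P(next child type A) = 1/4.
Weighted sum = 1/8.

1/8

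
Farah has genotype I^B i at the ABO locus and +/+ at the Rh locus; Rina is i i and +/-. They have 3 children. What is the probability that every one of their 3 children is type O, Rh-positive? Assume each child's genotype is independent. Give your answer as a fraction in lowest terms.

ABO cross I^B i × i i → 1/2 O, 1/2 B.
Rh cross +/+ × +/- → 1 Rh+; so P(type O, Rh-positive) = 1/2 × 1 = 1/2 per child.
All 3 independent: (1/2)^3 = 1/8.

1/8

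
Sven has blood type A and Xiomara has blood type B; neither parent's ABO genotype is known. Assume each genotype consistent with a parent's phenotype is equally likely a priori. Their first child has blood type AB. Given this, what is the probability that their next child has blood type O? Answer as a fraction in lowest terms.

Possible genotypes: Sven ∈ {I^A I^A, I^A i}; Xiomara ∈ {I^B I^B, I^B i}.
Weight each parental genotype pair by prior × P(type-AB child):
  I^A I^A × I^B I^B: posterior weight 4/9; P(next child type O) = 0.
  I^A I^A × I^B i: posterior weight 2/9; P(next child type O) = 0.
  I^A i × I^B I^B: posterior weight 2/9; P(next child type O) = 0.
  I^A i × I^B i: posterior weight 1/9; P(next child type O) = 1/4.
Weighted sum = 1/36.

1/36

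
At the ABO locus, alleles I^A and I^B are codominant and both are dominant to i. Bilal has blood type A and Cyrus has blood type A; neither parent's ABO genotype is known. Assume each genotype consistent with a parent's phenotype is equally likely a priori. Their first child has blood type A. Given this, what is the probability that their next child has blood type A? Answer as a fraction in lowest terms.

19/20

Possible genotypes: Bilal ∈ {I^A I^A, I^A i}; Cyrus ∈ {I^A I^A, I^A i}.
Weight each parental genotype pair by prior × P(type-A child):
  I^A I^A × I^A I^A: posterior weight 4/15; P(next child type A) = 1.
  I^A I^A × I^A i: posterior weight 4/15; P(next child type A) = 1.
  I^A i × I^A I^A: posterior weight 4/15; P(next child type A) = 1.
  I^A i × I^A i: posterior weight 1/5; P(next child type A) = 3/4.
Weighted sum = 19/20.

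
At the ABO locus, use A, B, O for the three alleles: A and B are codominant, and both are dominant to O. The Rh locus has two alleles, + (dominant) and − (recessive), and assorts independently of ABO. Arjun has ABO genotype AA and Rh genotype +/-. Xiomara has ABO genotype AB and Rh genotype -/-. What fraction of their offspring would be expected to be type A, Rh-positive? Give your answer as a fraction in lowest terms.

1/4

ABO cross AA × AB → offspring phenotypes: 1/2 A, 1/2 AB.
Rh cross +/- × -/- → 1/2 Rh+, 1/2 Rh-.
Independent loci: P(type A, Rh-positive) = 1/2 × 1/2 = 1/4.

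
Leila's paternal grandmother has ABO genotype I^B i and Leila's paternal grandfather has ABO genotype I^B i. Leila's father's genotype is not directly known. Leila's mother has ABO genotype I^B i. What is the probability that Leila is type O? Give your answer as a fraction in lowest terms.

Leila's father's ABO genotype from I^B i × I^B i: 1/4 I^B I^B, 1/2 I^B i, 1/4 i i.
Crossing each possibility with the mother I^B i and summing P(type O): 1/4·0 + 1/2·1/4 + 1/4·1/2 = 1/4.

1/4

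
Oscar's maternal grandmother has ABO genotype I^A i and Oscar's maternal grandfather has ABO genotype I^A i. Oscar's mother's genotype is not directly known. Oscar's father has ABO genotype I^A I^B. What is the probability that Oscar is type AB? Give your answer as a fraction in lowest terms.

1/4

Oscar's mother's ABO genotype from I^A i × I^A i: 1/4 I^A I^A, 1/2 I^A i, 1/4 i i.
Crossing each possibility with the father I^A I^B and summing P(type AB): 1/4·1/2 + 1/2·1/4 + 1/4·0 = 1/4.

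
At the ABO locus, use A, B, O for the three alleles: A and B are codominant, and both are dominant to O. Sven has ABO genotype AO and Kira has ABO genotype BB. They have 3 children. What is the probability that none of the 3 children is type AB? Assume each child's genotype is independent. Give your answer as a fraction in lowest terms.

ABO cross AO × BB → 1/2 B, 1/2 AB.
So P(type AB) = 1/2 per child.
P(not type AB) = 1/2 for one child; (1/2)^3 = 1/8.

1/8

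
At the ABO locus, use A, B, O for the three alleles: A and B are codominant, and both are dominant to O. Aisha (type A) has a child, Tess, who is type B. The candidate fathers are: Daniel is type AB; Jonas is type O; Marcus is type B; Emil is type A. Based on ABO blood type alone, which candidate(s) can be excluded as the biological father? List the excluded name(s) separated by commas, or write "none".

A candidate is excluded only if no genotype consistent with his phenotype could produce a type B child with a type A mother.
Jonas (type O): no genotype consistent with that phenotype can produce a type-B child with a type-A mother.
Emil (type A): no genotype consistent with that phenotype can produce a type-B child with a type-A mother.

Jonas, Emil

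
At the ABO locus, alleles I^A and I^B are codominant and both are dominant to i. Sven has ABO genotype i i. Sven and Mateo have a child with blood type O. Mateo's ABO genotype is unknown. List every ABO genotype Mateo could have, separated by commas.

I^A i, I^B i, i i

For each candidate genotype of Mateo, check whether crossing it with i i can produce every observed child phenotype.
  I^A I^A → possible child types {A} ✗
  I^A I^B → possible child types {A, B} ✗
  I^A i → possible child types {O, A} ✓
  I^B I^B → possible child types {B} ✗
  I^B i → possible child types {O, B} ✓
  i i → possible child types {O} ✓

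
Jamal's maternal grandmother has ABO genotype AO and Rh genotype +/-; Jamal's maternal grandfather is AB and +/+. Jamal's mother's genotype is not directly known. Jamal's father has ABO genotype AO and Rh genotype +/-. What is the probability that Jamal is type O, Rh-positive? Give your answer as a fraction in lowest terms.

Jamal's mother's ABO genotype from AO × AB: 1/4 AA, 1/4 AB, 1/4 AO, 1/4 BO.
Crossing each possibility with the father AO and summing P(type O): 1/4·0 + 1/4·0 + 1/4·1/4 + 1/4·1/4 = 1/8.
Similarly for Rh via the mother's Rh distribution: P(Rh+) = 7/8.
Independent loci: 1/8 × 7/8 = 7/64.

7/64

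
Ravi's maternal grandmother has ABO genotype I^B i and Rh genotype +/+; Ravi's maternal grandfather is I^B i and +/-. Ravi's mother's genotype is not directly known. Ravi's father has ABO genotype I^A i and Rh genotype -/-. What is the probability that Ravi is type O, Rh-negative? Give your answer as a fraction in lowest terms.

Ravi's mother's ABO genotype from I^B i × I^B i: 1/4 I^B I^B, 1/2 I^B i, 1/4 i i.
Crossing each possibility with the father I^A i and summing P(type O): 1/4·0 + 1/2·1/4 + 1/4·1/2 = 1/4.
Similarly for Rh via the mother's Rh distribution: P(Rh-) = 1/4.
Independent loci: 1/4 × 1/4 = 1/16.

1/16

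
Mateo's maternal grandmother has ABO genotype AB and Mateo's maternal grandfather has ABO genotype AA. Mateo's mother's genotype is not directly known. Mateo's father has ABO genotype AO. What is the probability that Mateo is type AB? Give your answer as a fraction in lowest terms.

1/8

Mateo's mother's ABO genotype from AB × AA: 1/2 AA, 1/2 AB.
Crossing each possibility with the father AO and summing P(type AB): 1/2·0 + 1/2·1/4 = 1/8.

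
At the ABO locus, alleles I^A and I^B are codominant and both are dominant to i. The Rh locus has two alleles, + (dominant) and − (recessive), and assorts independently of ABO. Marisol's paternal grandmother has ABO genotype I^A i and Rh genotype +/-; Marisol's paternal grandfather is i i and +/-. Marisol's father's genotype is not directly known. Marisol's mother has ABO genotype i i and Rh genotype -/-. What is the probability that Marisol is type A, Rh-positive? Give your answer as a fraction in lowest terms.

1/8

Marisol's father's ABO genotype from I^A i × i i: 1/2 I^A i, 1/2 i i.
Crossing each possibility with the mother i i and summing P(type A): 1/2·1/2 + 1/2·0 = 1/4.
Similarly for Rh via the father's Rh distribution: P(Rh+) = 1/2.
Independent loci: 1/4 × 1/2 = 1/8.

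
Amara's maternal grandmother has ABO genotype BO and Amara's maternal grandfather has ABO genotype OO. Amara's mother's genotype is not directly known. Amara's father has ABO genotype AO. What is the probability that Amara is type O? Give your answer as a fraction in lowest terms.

3/8

Amara's mother's ABO genotype from BO × OO: 1/2 BO, 1/2 OO.
Crossing each possibility with the father AO and summing P(type O): 1/2·1/4 + 1/2·1/2 = 3/8.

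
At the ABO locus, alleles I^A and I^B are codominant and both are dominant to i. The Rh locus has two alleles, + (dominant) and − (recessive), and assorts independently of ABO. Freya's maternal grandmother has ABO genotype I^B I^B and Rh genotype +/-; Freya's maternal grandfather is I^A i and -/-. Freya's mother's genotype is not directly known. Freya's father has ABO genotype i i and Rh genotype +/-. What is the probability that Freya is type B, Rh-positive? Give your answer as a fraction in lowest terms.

Freya's mother's ABO genotype from I^B I^B × I^A i: 1/2 I^A I^B, 1/2 I^B i.
Crossing each possibility with the father i i and summing P(type B): 1/2·1/2 + 1/2·1/2 = 1/2.
Similarly for Rh via the mother's Rh distribution: P(Rh+) = 5/8.
Independent loci: 1/2 × 5/8 = 5/16.

5/16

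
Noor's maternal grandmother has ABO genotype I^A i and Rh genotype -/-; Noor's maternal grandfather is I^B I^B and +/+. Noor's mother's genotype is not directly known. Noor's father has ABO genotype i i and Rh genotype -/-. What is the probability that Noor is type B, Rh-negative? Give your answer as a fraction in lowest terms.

1/4

Noor's mother's ABO genotype from I^A i × I^B I^B: 1/2 I^A I^B, 1/2 I^B i.
Crossing each possibility with the father i i and summing P(type B): 1/2·1/2 + 1/2·1/2 = 1/2.
Similarly for Rh via the mother's Rh distribution: P(Rh-) = 1/2.
Independent loci: 1/2 × 1/2 = 1/4.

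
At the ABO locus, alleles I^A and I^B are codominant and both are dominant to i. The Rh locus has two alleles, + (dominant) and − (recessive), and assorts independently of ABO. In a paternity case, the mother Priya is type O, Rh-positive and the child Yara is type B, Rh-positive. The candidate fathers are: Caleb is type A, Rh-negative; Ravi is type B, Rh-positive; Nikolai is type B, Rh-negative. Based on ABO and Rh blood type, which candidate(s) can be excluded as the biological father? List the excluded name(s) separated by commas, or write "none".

A candidate is excluded only if no genotype consistent with his phenotype could produce a type B, Rh-positive child with a type O, Rh-positive mother.
Caleb (type A, Rh-): no genotype consistent with that phenotype can produce a type-B Rh+ child with a type-O mother.

Caleb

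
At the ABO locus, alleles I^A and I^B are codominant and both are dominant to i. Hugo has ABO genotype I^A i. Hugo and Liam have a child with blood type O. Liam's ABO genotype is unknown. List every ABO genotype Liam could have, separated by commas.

For each candidate genotype of Liam, check whether crossing it with I^A i can produce every observed child phenotype.
  I^A I^A → possible child types {A} ✗
  I^A I^B → possible child types {A, B, AB} ✗
  I^A i → possible child types {O, A} ✓
  I^B I^B → possible child types {B, AB} ✗
  I^B i → possible child types {O, A, B, AB} ✓
  i i → possible child types {O, A} ✓

I^A i, I^B i, i i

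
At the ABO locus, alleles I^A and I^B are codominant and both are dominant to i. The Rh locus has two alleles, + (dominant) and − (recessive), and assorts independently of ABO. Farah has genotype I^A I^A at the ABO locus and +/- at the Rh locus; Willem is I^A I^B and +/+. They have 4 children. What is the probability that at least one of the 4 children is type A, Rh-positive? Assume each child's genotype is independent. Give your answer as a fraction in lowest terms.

ABO cross I^A I^A × I^A I^B → 1/2 A, 1/2 AB.
Rh cross +/- × +/+ → 1 Rh+; so P(type A, Rh-positive) = 1/2 × 1 = 1/2 per child.
P(none) = (1/2)^4 = 1/16; P(at least one) = 1 − 1/16 = 15/16.

15/16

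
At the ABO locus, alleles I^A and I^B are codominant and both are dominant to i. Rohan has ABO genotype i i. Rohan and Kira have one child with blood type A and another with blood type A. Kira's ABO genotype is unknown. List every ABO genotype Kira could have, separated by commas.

For each candidate genotype of Kira, check whether crossing it with i i can produce every observed child phenotype.
  I^A I^A → possible child types {A} ✓
  I^A I^B → possible child types {A, B} ✓
  I^A i → possible child types {O, A} ✓
  I^B I^B → possible child types {B} ✗
  I^B i → possible child types {O, B} ✗
  i i → possible child types {O} ✗

I^A I^A, I^A I^B, I^A i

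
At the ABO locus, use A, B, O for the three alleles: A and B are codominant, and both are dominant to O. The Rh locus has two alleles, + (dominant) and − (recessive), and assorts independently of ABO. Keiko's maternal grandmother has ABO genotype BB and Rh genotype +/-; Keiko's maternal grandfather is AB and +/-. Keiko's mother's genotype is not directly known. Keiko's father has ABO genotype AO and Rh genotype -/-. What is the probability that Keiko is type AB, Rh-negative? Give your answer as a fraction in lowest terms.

3/16

Keiko's mother's ABO genotype from BB × AB: 1/2 AB, 1/2 BB.
Crossing each possibility with the father AO and summing P(type AB): 1/2·1/4 + 1/2·1/2 = 3/8.
Similarly for Rh via the mother's Rh distribution: P(Rh-) = 1/2.
Independent loci: 3/8 × 1/2 = 3/16.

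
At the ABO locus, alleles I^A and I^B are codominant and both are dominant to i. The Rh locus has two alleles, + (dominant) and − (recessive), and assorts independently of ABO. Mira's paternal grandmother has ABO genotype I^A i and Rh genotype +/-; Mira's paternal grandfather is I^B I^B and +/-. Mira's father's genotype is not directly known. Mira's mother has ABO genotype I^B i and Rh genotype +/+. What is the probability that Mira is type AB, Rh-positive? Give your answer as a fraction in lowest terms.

1/8

Mira's father's ABO genotype from I^A i × I^B I^B: 1/2 I^A I^B, 1/2 I^B i.
Crossing each possibility with the mother I^B i and summing P(type AB): 1/2·1/4 + 1/2·0 = 1/8.
Similarly for Rh via the father's Rh distribution: P(Rh+) = 1.
Independent loci: 1/8 × 1 = 1/8.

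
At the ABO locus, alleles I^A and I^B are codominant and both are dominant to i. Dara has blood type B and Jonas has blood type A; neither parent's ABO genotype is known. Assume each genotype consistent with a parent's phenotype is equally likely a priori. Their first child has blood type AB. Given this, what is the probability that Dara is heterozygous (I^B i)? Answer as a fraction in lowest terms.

1/3

Possible genotypes: Dara ∈ {I^B I^B, I^B i}; Jonas ∈ {I^A I^A, I^A i}.
Weight each parental genotype pair by prior × P(type-AB child):
  I^B I^B × I^A I^A: posterior weight 4/9.
  I^B I^B × I^A i: posterior weight 2/9.
  I^B i × I^A I^A: posterior weight 2/9.
  I^B i × I^A i: posterior weight 1/9.
Sum the posterior weight over pairs where Dara is I^B i: 1/3.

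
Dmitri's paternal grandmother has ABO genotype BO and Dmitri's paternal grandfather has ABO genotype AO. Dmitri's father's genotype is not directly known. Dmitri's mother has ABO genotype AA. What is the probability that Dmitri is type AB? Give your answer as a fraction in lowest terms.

1/4

Dmitri's father's ABO genotype from BO × AO: 1/4 AB, 1/4 AO, 1/4 BO, 1/4 OO.
Crossing each possibility with the mother AA and summing P(type AB): 1/4·1/2 + 1/4·0 + 1/4·1/2 + 1/4·0 = 1/4.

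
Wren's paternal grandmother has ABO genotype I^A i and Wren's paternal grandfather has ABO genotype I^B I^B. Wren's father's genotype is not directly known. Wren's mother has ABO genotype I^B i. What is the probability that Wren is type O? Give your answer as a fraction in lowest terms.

1/8

Wren's father's ABO genotype from I^A i × I^B I^B: 1/2 I^A I^B, 1/2 I^B i.
Crossing each possibility with the mother I^B i and summing P(type O): 1/2·0 + 1/2·1/4 = 1/8.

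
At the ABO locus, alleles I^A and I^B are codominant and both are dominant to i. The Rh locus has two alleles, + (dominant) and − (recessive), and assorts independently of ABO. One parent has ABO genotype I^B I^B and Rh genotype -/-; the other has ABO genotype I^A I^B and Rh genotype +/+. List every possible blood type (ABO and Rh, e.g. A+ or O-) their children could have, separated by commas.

Gametes from I^B I^B × I^A I^B give offspring ABO genotypes I^A I^B, I^B I^B, i.e. phenotypes B, AB.
Rh cross -/- × +/+ → phenotypes Rh+.
Combining independently: B+, AB+.

B+, AB+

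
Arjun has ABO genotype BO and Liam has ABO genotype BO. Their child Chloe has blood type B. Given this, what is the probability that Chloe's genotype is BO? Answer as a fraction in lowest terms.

Cross BO × BO → 1/4 BB, 1/2 BO, 1/4 OO.
Type-B genotypes among offspring: BB (1/4), BO (1/2); total 3/4.
P(BO | type B) = (1/2) / (3/4) = 2/3.

2/3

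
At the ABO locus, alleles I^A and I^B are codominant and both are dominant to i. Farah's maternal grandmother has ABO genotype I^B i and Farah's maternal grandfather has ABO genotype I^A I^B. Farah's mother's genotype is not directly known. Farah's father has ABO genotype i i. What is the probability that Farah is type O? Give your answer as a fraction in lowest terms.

Farah's mother's ABO genotype from I^B i × I^A I^B: 1/4 I^A I^B, 1/4 I^A i, 1/4 I^B I^B, 1/4 I^B i.
Crossing each possibility with the father i i and summing P(type O): 1/4·0 + 1/4·1/2 + 1/4·0 + 1/4·1/2 = 1/4.

1/4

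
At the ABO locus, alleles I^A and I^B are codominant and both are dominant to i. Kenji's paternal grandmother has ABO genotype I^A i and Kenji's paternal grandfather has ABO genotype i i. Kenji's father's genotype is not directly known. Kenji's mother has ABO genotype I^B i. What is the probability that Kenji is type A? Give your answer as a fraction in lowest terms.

Kenji's father's ABO genotype from I^A i × i i: 1/2 I^A i, 1/2 i i.
Crossing each possibility with the mother I^B i and summing P(type A): 1/2·1/4 + 1/2·0 = 1/8.

1/8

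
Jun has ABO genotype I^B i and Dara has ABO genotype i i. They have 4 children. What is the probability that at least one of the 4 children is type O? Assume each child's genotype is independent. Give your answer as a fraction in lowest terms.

ABO cross I^B i × i i → 1/2 O, 1/2 B.
So P(type O) = 1/2 per child.
P(none) = (1/2)^4 = 1/16; P(at least one) = 1 − 1/16 = 15/16.

15/16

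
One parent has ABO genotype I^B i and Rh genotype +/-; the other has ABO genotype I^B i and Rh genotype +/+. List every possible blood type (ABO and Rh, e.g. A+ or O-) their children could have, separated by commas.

Gametes from I^B i × I^B i give offspring ABO genotypes I^B I^B, I^B i, i i, i.e. phenotypes O, B.
Rh cross +/- × +/+ → phenotypes Rh+.
Combining independently: O+, B+.

O+, B+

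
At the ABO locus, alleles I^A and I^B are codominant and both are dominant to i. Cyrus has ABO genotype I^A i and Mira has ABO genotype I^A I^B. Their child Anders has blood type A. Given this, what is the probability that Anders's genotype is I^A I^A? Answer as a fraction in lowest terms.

Cross I^A i × I^A I^B → 1/4 I^A I^A, 1/4 I^A I^B, 1/4 I^A i, 1/4 I^B i.
Type-A genotypes among offspring: I^A I^A (1/4), I^A i (1/4); total 1/2.
P(I^A I^A | type A) = (1/4) / (1/2) = 1/2.

1/2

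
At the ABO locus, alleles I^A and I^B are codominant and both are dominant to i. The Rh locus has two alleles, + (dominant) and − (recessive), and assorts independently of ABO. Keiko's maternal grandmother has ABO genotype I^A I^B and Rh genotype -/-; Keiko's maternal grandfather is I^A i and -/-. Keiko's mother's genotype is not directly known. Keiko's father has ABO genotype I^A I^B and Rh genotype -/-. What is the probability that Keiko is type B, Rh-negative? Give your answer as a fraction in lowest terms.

1/4

Keiko's mother's ABO genotype from I^A I^B × I^A i: 1/4 I^A I^A, 1/4 I^A I^B, 1/4 I^A i, 1/4 I^B i.
Crossing each possibility with the father I^A I^B and summing P(type B): 1/4·0 + 1/4·1/4 + 1/4·1/4 + 1/4·1/2 = 1/4.
Similarly for Rh via the mother's Rh distribution: P(Rh-) = 1.
Independent loci: 1/4 × 1 = 1/4.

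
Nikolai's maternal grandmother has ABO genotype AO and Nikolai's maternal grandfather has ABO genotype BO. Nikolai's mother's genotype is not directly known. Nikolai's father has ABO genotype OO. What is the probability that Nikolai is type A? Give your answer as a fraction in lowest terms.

Nikolai's mother's ABO genotype from AO × BO: 1/4 AB, 1/4 AO, 1/4 BO, 1/4 OO.
Crossing each possibility with the father OO and summing P(type A): 1/4·1/2 + 1/4·1/2 + 1/4·0 + 1/4·0 = 1/4.

1/4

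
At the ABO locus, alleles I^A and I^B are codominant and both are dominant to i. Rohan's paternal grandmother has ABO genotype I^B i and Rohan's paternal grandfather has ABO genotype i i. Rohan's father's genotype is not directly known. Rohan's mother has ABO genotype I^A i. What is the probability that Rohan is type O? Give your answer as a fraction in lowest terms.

Rohan's father's ABO genotype from I^B i × i i: 1/2 I^B i, 1/2 i i.
Crossing each possibility with the mother I^A i and summing P(type O): 1/2·1/4 + 1/2·1/2 = 3/8.

3/8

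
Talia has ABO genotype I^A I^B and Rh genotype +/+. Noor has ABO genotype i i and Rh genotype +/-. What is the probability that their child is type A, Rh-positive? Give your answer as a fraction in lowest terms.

1/2

ABO cross I^A I^B × i i → offspring phenotypes: 1/2 A, 1/2 B.
Rh cross +/+ × +/- → 1 Rh+.
Independent loci: P(type A, Rh-positive) = 1/2 × 1 = 1/2.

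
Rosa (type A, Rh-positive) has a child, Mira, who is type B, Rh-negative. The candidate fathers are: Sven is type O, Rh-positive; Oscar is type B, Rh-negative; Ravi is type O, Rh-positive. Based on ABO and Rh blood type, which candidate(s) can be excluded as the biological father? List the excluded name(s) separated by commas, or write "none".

A candidate is excluded only if no genotype consistent with his phenotype could produce a type B, Rh-negative child with a type A, Rh-positive mother.
Sven (type O, Rh+): no genotype consistent with that phenotype can produce a type-B Rh- child with a type-A mother.
Ravi (type O, Rh+): no genotype consistent with that phenotype can produce a type-B Rh- child with a type-A mother.

Sven, Ravi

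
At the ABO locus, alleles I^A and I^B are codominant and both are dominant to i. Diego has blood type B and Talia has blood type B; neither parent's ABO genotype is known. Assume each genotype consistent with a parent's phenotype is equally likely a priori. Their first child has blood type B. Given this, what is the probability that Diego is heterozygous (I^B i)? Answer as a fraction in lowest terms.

Possible genotypes: Diego ∈ {I^B I^B, I^B i}; Talia ∈ {I^B I^B, I^B i}.
Weight each parental genotype pair by prior × P(type-B child):
  I^B I^B × I^B I^B: posterior weight 4/15.
  I^B I^B × I^B i: posterior weight 4/15.
  I^B i × I^B I^B: posterior weight 4/15.
  I^B i × I^B i: posterior weight 1/5.
Sum the posterior weight over pairs where Diego is I^B i: 7/15.

7/15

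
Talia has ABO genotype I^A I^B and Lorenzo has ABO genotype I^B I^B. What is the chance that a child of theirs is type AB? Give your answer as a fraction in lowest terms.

ABO cross I^A I^B × I^B I^B → offspring phenotypes: 1/2 B, 1/2 AB.
So P(type AB) = 1/2.

1/2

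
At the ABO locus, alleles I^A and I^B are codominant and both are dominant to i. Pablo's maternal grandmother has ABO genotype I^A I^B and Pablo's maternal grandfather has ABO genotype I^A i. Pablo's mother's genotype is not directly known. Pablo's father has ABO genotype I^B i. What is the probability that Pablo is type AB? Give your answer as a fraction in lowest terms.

1/4

Pablo's mother's ABO genotype from I^A I^B × I^A i: 1/4 I^A I^A, 1/4 I^A I^B, 1/4 I^A i, 1/4 I^B i.
Crossing each possibility with the father I^B i and summing P(type AB): 1/4·1/2 + 1/4·1/4 + 1/4·1/4 + 1/4·0 = 1/4.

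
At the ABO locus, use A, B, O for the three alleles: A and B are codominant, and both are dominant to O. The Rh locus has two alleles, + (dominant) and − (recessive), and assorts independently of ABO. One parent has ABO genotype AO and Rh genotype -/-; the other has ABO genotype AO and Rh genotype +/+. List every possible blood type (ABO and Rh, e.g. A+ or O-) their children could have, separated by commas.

Gametes from AO × AO give offspring ABO genotypes AA, AO, OO, i.e. phenotypes O, A.
Rh cross -/- × +/+ → phenotypes Rh+.
Combining independently: O+, A+.

O+, A+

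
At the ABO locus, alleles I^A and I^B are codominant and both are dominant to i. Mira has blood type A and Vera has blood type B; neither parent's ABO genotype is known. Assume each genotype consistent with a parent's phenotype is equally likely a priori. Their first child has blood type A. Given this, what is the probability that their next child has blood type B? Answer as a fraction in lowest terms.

1/12

Possible genotypes: Mira ∈ {I^A I^A, I^A i}; Vera ∈ {I^B I^B, I^B i}.
Weight each parental genotype pair by prior × P(type-A child):
  I^A I^A × I^B i: posterior weight 2/3; P(next child type B) = 0.
  I^A i × I^B i: posterior weight 1/3; P(next child type B) = 1/4.
Weighted sum = 1/12.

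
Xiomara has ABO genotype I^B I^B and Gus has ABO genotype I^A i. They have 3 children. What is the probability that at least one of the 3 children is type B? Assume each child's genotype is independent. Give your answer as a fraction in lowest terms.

7/8

ABO cross I^B I^B × I^A i → 1/2 B, 1/2 AB.
So P(type B) = 1/2 per child.
P(none) = (1/2)^3 = 1/8; P(at least one) = 1 − 1/8 = 7/8.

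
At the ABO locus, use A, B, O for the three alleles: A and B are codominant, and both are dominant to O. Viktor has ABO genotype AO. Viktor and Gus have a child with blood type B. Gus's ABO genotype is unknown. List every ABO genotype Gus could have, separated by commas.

For each candidate genotype of Gus, check whether crossing it with AO can produce every observed child phenotype.
  AA → possible child types {A} ✗
  AB → possible child types {A, B, AB} ✓
  AO → possible child types {O, A} ✗
  BB → possible child types {B, AB} ✓
  BO → possible child types {O, A, B, AB} ✓
  OO → possible child types {O, A} ✗

AB, BB, BO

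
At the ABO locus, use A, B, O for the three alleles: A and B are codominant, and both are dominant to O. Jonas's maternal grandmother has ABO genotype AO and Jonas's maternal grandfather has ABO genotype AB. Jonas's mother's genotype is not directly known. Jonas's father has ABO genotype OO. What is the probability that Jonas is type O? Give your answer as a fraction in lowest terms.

Jonas's mother's ABO genotype from AO × AB: 1/4 AA, 1/4 AB, 1/4 AO, 1/4 BO.
Crossing each possibility with the father OO and summing P(type O): 1/4·0 + 1/4·0 + 1/4·1/2 + 1/4·1/2 = 1/4.

1/4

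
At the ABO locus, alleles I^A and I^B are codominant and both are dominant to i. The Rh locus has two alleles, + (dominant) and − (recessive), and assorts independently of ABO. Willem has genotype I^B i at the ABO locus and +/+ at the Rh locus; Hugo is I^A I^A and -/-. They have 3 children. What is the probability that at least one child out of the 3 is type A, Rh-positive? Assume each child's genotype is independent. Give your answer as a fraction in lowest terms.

ABO cross I^B i × I^A I^A → 1/2 A, 1/2 AB.
Rh cross +/+ × -/- → 1 Rh+; so P(type A, Rh-positive) = 1/2 × 1 = 1/2 per child.
P(none) = (1/2)^3 = 1/8; P(at least one) = 1 − 1/8 = 7/8.

7/8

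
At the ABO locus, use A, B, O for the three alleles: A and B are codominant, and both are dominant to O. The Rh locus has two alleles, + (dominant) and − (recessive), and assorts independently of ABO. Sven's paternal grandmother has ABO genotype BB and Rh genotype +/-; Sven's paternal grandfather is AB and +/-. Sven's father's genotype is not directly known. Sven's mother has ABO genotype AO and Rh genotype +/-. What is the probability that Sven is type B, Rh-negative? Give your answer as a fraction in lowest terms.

Sven's father's ABO genotype from BB × AB: 1/2 AB, 1/2 BB.
Crossing each possibility with the mother AO and summing P(type B): 1/2·1/4 + 1/2·1/2 = 3/8.
Similarly for Rh via the father's Rh distribution: P(Rh-) = 1/4.
Independent loci: 3/8 × 1/4 = 3/32.

3/32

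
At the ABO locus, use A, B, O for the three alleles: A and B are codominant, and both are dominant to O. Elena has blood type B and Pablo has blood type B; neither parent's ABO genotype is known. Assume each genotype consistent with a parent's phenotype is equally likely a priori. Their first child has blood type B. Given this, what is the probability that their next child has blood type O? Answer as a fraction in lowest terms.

Possible genotypes: Elena ∈ {BB, BO}; Pablo ∈ {BB, BO}.
Weight each parental genotype pair by prior × P(type-B child):
  BB × BB: posterior weight 4/15; P(next child type O) = 0.
  BB × BO: posterior weight 4/15; P(next child type O) = 0.
  BO × BB: posterior weight 4/15; P(next child type O) = 0.
  BO × BO: posterior weight 1/5; P(next child type O) = 1/4.
Weighted sum = 1/20.

1/20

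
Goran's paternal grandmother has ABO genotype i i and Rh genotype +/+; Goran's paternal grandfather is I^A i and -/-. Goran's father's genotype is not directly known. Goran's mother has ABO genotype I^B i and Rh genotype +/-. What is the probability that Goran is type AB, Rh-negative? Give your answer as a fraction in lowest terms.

1/32

Goran's father's ABO genotype from i i × I^A i: 1/2 I^A i, 1/2 i i.
Crossing each possibility with the mother I^B i and summing P(type AB): 1/2·1/4 + 1/2·0 = 1/8.
Similarly for Rh via the father's Rh distribution: P(Rh-) = 1/4.
Independent loci: 1/8 × 1/4 = 1/32.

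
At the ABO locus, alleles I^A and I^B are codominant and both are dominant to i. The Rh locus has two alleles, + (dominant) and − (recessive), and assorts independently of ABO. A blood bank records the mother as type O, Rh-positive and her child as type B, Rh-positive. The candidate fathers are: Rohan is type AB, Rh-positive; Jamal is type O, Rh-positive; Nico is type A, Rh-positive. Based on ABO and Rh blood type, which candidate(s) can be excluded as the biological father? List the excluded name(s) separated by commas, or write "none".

Jamal, Nico

A candidate is excluded only if no genotype consistent with his phenotype could produce a type B, Rh-positive child with a type O, Rh-positive mother.
Jamal (type O, Rh+): no genotype consistent with that phenotype can produce a type-B Rh+ child with a type-O mother.
Nico (type A, Rh+): no genotype consistent with that phenotype can produce a type-B Rh+ child with a type-O mother.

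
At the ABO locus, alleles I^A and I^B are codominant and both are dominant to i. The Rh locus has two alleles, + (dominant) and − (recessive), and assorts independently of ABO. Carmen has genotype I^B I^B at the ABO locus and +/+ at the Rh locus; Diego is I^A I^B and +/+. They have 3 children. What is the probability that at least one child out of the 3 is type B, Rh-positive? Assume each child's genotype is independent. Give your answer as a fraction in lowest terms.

7/8

ABO cross I^B I^B × I^A I^B → 1/2 B, 1/2 AB.
Rh cross +/+ × +/+ → 1 Rh+; so P(type B, Rh-positive) = 1/2 × 1 = 1/2 per child.
P(none) = (1/2)^3 = 1/8; P(at least one) = 1 − 1/8 = 7/8.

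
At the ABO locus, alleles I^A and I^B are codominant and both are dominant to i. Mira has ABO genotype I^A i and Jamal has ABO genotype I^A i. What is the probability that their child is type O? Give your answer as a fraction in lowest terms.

1/4

ABO cross I^A i × I^A i → offspring phenotypes: 1/4 O, 3/4 A.
So P(type O) = 1/4.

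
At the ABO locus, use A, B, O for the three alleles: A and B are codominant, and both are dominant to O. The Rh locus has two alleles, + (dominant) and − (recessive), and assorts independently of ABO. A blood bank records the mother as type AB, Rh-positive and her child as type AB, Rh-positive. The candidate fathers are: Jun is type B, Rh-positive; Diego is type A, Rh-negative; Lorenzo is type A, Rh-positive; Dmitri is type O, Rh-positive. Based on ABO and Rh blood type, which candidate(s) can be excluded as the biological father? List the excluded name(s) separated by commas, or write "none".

Dmitri

A candidate is excluded only if no genotype consistent with his phenotype could produce a type AB, Rh-positive child with a type AB, Rh-positive mother.
Dmitri (type O, Rh+): no genotype consistent with that phenotype can produce a type-AB Rh+ child with a type-AB mother.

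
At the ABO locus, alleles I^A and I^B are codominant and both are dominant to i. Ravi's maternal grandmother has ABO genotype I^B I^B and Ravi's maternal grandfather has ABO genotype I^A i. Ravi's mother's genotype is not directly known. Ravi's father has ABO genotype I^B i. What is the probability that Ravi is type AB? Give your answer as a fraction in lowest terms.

1/8

Ravi's mother's ABO genotype from I^B I^B × I^A i: 1/2 I^A I^B, 1/2 I^B i.
Crossing each possibility with the father I^B i and summing P(type AB): 1/2·1/4 + 1/2·0 = 1/8.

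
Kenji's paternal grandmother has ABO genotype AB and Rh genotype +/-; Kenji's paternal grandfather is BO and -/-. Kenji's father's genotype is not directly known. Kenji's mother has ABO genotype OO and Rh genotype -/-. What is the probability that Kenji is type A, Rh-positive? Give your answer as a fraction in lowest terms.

Kenji's father's ABO genotype from AB × BO: 1/4 AB, 1/4 AO, 1/4 BB, 1/4 BO.
Crossing each possibility with the mother OO and summing P(type A): 1/4·1/2 + 1/4·1/2 + 1/4·0 + 1/4·0 = 1/4.
Similarly for Rh via the father's Rh distribution: P(Rh+) = 1/4.
Independent loci: 1/4 × 1/4 = 1/16.

1/16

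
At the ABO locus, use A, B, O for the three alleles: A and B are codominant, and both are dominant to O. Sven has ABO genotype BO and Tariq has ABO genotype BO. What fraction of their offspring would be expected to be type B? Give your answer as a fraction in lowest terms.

3/4

ABO cross BO × BO → offspring phenotypes: 1/4 O, 3/4 B.
So P(type B) = 3/4.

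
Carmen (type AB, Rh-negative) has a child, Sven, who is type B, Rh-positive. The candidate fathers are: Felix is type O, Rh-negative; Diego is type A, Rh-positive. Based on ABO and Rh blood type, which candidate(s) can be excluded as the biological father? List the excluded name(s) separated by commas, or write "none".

A candidate is excluded only if no genotype consistent with his phenotype could produce a type B, Rh-positive child with a type AB, Rh-negative mother.
Felix (type O, Rh-): no genotype consistent with that phenotype can produce a type-B Rh+ child with a type-AB mother.

Felix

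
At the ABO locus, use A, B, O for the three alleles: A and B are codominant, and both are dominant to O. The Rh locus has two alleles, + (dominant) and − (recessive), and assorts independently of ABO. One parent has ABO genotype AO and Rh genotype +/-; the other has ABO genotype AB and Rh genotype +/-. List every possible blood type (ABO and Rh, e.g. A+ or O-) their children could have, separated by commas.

A+, A-, B+, B-, AB+, AB-

Gametes from AO × AB give offspring ABO genotypes AA, AB, AO, BO, i.e. phenotypes A, B, AB.
Rh cross +/- × +/- → phenotypes Rh+, Rh-.
Combining independently: A+, A-, B+, B-, AB+, AB-.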